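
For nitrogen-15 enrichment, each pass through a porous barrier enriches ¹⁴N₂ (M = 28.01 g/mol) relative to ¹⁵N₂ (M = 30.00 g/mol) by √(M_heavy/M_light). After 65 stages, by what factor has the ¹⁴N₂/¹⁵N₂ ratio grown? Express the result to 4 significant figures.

Each stage multiplies the ratio by α = √(30.00/28.01), so after 65 stages the overall factor is α^65 = (30.00/28.01)^(65/2).
= 1.07105^(65/2) = 9.306.

9.306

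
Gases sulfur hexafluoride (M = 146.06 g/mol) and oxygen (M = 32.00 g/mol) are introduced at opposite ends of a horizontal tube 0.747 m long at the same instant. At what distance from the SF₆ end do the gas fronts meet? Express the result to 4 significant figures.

Distances travelled in equal time are proportional to diffusion rates, so d_SF₆/d_O₂ = √(M_O₂/M_SF₆) = √(32.00/146.06) = 0.4681.
With d_SF₆ + d_O₂ = 0.747 m, d_O₂ = 0.747/(1 + 0.4681) = 0.5088 m.
d_SF₆ = 0.747 − 0.5088 = 0.2382 m.

0.2382 m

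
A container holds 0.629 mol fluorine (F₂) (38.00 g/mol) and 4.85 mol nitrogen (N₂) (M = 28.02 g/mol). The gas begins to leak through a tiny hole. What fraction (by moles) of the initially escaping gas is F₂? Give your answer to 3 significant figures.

0.100

Each component's effusion rate ∝ (its partial pressure)·(1/√M) ∝ n_i/√M_i.
Mole fraction of F₂ in the effusate = (n_F₂/√M_F₂) / (n_F₂/√M_F₂ + n_N₂/√M_N₂)
= (0.629/√38.00) / (0.629/√38.00 + 4.85/√28.02) = 0.1020/(0.1020 + 0.9162) = 0.100.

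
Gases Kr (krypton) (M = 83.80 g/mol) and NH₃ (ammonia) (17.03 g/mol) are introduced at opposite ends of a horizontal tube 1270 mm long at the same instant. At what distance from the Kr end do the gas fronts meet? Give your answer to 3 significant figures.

395 mm

In equal time, each gas travels a distance ∝ its rate ∝ 1/√M, so d_Kr/d_NH₃ = √(M_NH₃/M_Kr) = √(17.03/83.80) = 0.4508.
With d_Kr + d_NH₃ = 1270 mm, d_NH₃ = 1270/(1 + 0.4508) = 875.4 mm.
d_Kr = 1270 − 875.4 = 395 mm.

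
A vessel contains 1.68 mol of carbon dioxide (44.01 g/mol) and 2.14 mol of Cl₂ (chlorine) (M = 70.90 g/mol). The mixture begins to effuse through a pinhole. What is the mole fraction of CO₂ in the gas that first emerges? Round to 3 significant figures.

0.499

Each component's effusion rate ∝ (its partial pressure)·(1/√M) ∝ n_i/√M_i.
Mole fraction of CO₂ in the effusate = (n_CO₂/√M_CO₂) / (n_CO₂/√M_CO₂ + n_Cl₂/√M_Cl₂)
= (1.68/√44.01) / (1.68/√44.01 + 2.14/√70.90) = 0.2532/(0.2532 + 0.2542) = 0.499.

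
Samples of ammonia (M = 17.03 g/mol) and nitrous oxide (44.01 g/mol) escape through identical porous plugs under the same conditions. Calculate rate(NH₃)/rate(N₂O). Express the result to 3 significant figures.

From Graham's law, rate_NH₃/rate_N₂O = √(M_N₂O/M_NH₃) = √(44.01/17.03) = √2.584 = 1.61.

1.61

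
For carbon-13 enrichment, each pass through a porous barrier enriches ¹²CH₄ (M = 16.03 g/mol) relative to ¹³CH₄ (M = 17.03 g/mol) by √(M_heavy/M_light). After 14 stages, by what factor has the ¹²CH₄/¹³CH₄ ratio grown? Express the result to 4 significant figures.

The single-stage factor is √(M_heavy/M_light), so 14 stages give [√(17.03/16.03)]^14 = (17.03/16.03)^(14/2).
= 1.06238^7 = 1.527.

1.527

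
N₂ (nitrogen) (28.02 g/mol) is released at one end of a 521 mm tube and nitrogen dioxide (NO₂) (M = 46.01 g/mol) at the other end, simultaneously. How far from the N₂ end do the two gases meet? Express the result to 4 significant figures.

The fronts meet when d_N₂ + d_NO₂ = L with d_N₂/d_NO₂ = √(M_NO₂/M_N₂) (Graham's law). Here √(M_NO₂/M_N₂) = √(46.01/28.02) = 1.281.
With d_N₂ + d_NO₂ = 521 mm, d_NO₂ = 521/(1 + 1.281) = 228.4 mm.
d_N₂ = 521 − 228.4 = 292.6 mm.

292.6 mm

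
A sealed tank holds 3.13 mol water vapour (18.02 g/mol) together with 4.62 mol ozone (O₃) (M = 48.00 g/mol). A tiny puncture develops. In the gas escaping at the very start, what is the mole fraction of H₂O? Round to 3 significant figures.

Each component's effusion rate ∝ (its partial pressure)·(1/√M) ∝ n_i/√M_i.
x_H₂O(eff) = (n_H₂O/√M_H₂O) / (n_H₂O/√M_H₂O + n_O₃/√M_O₃)
= (3.13/√18.02) / (3.13/√18.02 + 4.62/√48.00) = 0.7373/(0.7373 + 0.6668) = 0.525.

0.525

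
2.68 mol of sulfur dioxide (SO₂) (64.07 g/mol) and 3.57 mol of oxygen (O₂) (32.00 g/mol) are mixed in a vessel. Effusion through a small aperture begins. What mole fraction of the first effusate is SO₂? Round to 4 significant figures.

The effusion rate of species i is ∝ p_i/√M_i ∝ n_i/√M_i.
x_SO₂(eff) = (n_SO₂/√M_SO₂) / (n_SO₂/√M_SO₂ + n_O₂/√M_O₂)
= (2.68/√64.07) / (2.68/√64.07 + 3.57/√32.00) = 0.3348/(0.3348 + 0.6311) = 0.3466.

0.3466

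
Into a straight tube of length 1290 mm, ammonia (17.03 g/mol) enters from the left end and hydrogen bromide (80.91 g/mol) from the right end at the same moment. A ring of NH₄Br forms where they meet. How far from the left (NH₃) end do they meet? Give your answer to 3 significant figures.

Graham's law gives d_NH₃/d_HBr = rate_NH₃/rate_HBr = √(M_HBr/M_NH₃) = √(80.91/17.03) = 2.180.
With d_NH₃ + d_HBr = 1290 mm, d_HBr = 1290/(1 + 2.180) = 405.7 mm.
d_NH₃ = 1290 − 405.7 = 884 mm.

884 mm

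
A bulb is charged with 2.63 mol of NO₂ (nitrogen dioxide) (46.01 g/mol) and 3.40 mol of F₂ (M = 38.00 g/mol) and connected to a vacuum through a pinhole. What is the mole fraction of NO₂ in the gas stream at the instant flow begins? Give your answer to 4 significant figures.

The effusion rate of species i is ∝ p_i/√M_i ∝ n_i/√M_i.
x_NO₂(eff) = (n_NO₂/√M_NO₂) / (n_NO₂/√M_NO₂ + n_F₂/√M_F₂)
= (2.63/√46.01) / (2.63/√46.01 + 3.40/√38.00) = 0.3877/(0.3877 + 0.5516) = 0.4128.

0.4128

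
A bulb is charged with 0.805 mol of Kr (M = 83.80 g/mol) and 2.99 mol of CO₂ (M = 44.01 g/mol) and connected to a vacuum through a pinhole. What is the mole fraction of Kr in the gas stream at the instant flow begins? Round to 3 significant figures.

Effusion rate of each component ∝ n_i/√M_i (partial pressure × 1/√M).
Mole fraction of Kr in the effusate = (n_Kr/√M_Kr) / (n_Kr/√M_Kr + n_CO₂/√M_CO₂)
= (0.805/√83.80) / (0.805/√83.80 + 2.99/√44.01) = 0.08794/(0.08794 + 0.4507) = 0.163.

0.163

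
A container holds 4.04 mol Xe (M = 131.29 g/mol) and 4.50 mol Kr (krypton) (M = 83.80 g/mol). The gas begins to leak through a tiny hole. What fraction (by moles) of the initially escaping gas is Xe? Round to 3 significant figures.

0.418

The effusion rate of species i is ∝ p_i/√M_i ∝ n_i/√M_i.
Mole fraction of Xe in the effusate = (n_Xe/√M_Xe) / (n_Xe/√M_Xe + n_Kr/√M_Kr)
= (4.04/√131.29) / (4.04/√131.29 + 4.50/√83.80) = 0.3526/(0.3526 + 0.4916) = 0.418.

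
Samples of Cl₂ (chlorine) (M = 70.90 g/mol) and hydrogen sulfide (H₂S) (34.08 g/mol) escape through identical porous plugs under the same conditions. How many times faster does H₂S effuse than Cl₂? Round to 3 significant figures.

Graham's law gives rate_H₂S/rate_Cl₂ = √(M_Cl₂/M_H₂S) = √(70.90/34.08) = √2.080 = 1.44.

1.44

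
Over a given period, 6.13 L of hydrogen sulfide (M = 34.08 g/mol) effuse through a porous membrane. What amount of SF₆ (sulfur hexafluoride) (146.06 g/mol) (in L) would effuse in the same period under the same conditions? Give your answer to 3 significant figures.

2.96 L

Using Graham's law: rate_SF₆/rate_H₂S = √(M_H₂S/M_SF₆) = √(34.08/146.06) = √0.2333 = 0.4830.
So the volume for SF₆ is 6.13 × 0.4830 = 2.96 L.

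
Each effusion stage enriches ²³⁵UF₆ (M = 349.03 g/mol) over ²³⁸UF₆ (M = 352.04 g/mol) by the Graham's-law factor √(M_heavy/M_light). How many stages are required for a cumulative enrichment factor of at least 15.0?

With α = √(352.04/349.03) per stage, ln α = ½ ln(1.00862) = 0.004293.
Need α^N ≥ 15.0 ⇒ N ≥ ln(15.0) / ln α = 2.708 / 0.004293 = 630.74.
Rounding up, N = 631 stages.

631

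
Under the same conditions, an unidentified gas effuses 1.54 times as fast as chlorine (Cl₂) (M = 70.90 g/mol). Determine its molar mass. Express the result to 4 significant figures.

29.90 g/mol

Since effusion rate ∝ 1/√M, rate_X/rate_Cl₂ = √(M_Cl₂/M_X).
1.54 = √(70.90/M_X)
M_X = 70.90 / 1.54² = 70.90 / 2.372 = 29.90 g/mol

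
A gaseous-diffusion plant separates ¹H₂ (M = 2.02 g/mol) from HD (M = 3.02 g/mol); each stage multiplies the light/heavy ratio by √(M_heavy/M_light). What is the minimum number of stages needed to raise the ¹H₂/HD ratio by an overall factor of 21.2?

Single-stage factor α = √(3.02/2.02), so ln α = ½ ln(1.49505) = 0.2011.
Need α^N ≥ 21.2 ⇒ N ≥ ln(21.2) / ln α = 3.054 / 0.2011 = 15.19.
Minimum whole number of stages: N = 16.

16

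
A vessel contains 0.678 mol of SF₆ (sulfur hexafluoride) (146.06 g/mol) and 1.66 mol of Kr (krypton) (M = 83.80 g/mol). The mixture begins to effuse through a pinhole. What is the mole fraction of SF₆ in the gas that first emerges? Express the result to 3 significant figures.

The effusion rate of species i is ∝ p_i/√M_i ∝ n_i/√M_i.
Mole fraction of SF₆ in the effusate = (n_SF₆/√M_SF₆) / (n_SF₆/√M_SF₆ + n_Kr/√M_Kr)
= (0.678/√146.06) / (0.678/√146.06 + 1.66/√83.80) = 0.05610/(0.05610 + 0.1813) = 0.236.

0.236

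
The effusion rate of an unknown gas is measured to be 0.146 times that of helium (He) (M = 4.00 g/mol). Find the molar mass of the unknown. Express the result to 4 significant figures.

Graham's law gives rate_X/rate_He = √(M_He/M_X).
0.146 = √(4.00/M_X)
M_X = 4.00 / 0.146² = 4.00 / 0.02132 = 187.7 g/mol

187.7 g/mol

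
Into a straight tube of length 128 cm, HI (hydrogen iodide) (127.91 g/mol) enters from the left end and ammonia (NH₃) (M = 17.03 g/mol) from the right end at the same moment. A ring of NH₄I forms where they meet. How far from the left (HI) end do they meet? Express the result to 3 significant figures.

The fronts meet when d_HI + d_NH₃ = L with d_HI/d_NH₃ = √(M_NH₃/M_HI) (Graham's law). Here √(M_NH₃/M_HI) = √(17.03/127.91) = 0.3649.
With d_HI + d_NH₃ = 128 cm, d_NH₃ = 128/(1 + 0.3649) = 93.78 cm.
d_HI = 128 − 93.78 = 34.2 cm.

34.2 cm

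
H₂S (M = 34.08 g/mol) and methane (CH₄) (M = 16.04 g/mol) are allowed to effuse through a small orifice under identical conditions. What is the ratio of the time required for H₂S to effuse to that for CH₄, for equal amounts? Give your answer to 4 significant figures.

By Graham's law, t_H₂S/t_CH₄ = √(M_H₂S/M_CH₄) = √(34.08/16.04) = √2.125 = 1.458.

1.458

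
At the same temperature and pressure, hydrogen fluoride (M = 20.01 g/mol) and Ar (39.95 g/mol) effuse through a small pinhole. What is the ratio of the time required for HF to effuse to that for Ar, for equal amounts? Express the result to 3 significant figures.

0.708

Since effusion rate ∝ 1/√M, t_HF/t_Ar = √(M_HF/M_Ar) = √(20.01/39.95) = √0.5009 = 0.708.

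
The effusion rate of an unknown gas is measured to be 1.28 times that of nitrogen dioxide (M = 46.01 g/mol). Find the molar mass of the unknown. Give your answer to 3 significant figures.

By Graham's law, rate_X/rate_NO₂ = √(M_NO₂/M_X).
1.28 = √(46.01/M_X)
M_X = 46.01 / 1.28² = 46.01 / 1.638 = 28.1 g/mol

28.1 g/mol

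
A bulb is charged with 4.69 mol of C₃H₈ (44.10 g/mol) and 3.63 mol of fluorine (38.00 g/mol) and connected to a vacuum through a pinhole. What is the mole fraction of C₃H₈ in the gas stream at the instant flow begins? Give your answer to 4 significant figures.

The effusion rate of species i is ∝ p_i/√M_i ∝ n_i/√M_i.
So x_C₃H₈ in the escaping gas = (n_C₃H₈/√M_C₃H₈) / Σ(n_i/√M_i)
= (4.69/√44.10) / (4.69/√44.10 + 3.63/√38.00) = 0.7062/(0.7062 + 0.5889) = 0.5453.

0.5453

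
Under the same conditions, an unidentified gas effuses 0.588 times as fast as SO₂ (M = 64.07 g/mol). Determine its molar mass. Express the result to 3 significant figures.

Using Graham's law: rate_X/rate_SO₂ = √(M_SO₂/M_X).
0.588 = √(64.07/M_X)
M_X = 64.07 / 0.588² = 64.07 / 0.3457 = 185 g/mol

185 g/mol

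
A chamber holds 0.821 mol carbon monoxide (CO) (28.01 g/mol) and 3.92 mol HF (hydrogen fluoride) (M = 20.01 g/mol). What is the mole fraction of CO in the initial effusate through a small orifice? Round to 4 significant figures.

0.1504

Rate_i ∝ x_i/√M_i (Graham's law weighted by mole fraction), so the effusate composition follows n_i/√M_i.
Mole fraction of CO in the effusate = (n_CO/√M_CO) / (n_CO/√M_CO + n_HF/√M_HF)
= (0.821/√28.01) / (0.821/√28.01 + 3.92/√20.01) = 0.1551/(0.1551 + 0.8763) = 0.1504.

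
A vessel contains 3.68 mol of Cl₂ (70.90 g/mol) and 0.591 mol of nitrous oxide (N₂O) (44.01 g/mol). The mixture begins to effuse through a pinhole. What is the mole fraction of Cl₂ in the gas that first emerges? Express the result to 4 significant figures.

Each component's effusion rate ∝ (its partial pressure)·(1/√M) ∝ n_i/√M_i.
x_Cl₂(eff) = (n_Cl₂/√M_Cl₂) / (n_Cl₂/√M_Cl₂ + n_N₂O/√M_N₂O)
= (3.68/√70.90) / (3.68/√70.90 + 0.591/√44.01) = 0.4370/(0.4370 + 0.08909) = 0.8307.

0.8307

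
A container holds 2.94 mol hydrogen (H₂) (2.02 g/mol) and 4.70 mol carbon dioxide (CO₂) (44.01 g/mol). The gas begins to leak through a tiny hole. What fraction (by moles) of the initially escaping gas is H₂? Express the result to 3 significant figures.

Rate_i ∝ x_i/√M_i (Graham's law weighted by mole fraction), so the effusate composition follows n_i/√M_i.
So x_H₂ in the escaping gas = (n_H₂/√M_H₂) / Σ(n_i/√M_i)
= (2.94/√2.02) / (2.94/√2.02 + 4.70/√44.01) = 2.069/(2.069 + 0.7085) = 0.745.

0.745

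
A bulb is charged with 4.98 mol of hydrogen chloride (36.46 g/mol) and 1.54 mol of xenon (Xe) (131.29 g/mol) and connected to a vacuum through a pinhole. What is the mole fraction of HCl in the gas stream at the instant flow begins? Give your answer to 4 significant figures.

The effusion rate of species i is ∝ p_i/√M_i ∝ n_i/√M_i.
Mole fraction of HCl in the effusate = (n_HCl/√M_HCl) / (n_HCl/√M_HCl + n_Xe/√M_Xe)
= (4.98/√36.46) / (4.98/√36.46 + 1.54/√131.29) = 0.8247/(0.8247 + 0.1344) = 0.8599.

0.8599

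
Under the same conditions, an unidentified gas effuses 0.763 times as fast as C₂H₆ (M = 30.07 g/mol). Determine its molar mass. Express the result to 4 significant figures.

51.65 g/mol

Using Graham's law: rate_X/rate_C₂H₆ = √(M_C₂H₆/M_X).
0.763 = √(30.07/M_X)
M_X = 30.07 / 0.763² = 30.07 / 0.5822 = 51.65 g/mol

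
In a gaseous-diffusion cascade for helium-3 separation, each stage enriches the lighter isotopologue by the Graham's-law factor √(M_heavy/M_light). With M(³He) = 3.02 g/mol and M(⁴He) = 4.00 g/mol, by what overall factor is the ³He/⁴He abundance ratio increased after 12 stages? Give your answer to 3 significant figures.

5.40

The single-stage factor is √(M_heavy/M_light), so 12 stages give [√(4.00/3.02)]^12 = (4.00/3.02)^(12/2).
= 1.32450^6 = 5.40.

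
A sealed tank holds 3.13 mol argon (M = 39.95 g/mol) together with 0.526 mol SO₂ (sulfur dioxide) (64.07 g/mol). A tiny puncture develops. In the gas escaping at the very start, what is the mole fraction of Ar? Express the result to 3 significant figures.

Effusion rate of each component ∝ n_i/√M_i (partial pressure × 1/√M).
So x_Ar in the escaping gas = (n_Ar/√M_Ar) / Σ(n_i/√M_i)
= (3.13/√39.95) / (3.13/√39.95 + 0.526/√64.07) = 0.4952/(0.4952 + 0.06571) = 0.883.

0.883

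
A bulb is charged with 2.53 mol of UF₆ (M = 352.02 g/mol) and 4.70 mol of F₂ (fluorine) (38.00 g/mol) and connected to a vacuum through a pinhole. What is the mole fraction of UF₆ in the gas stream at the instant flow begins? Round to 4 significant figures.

The effusion rate of species i is ∝ p_i/√M_i ∝ n_i/√M_i.
x_UF₆(eff) = (n_UF₆/√M_UF₆) / (n_UF₆/√M_UF₆ + n_F₂/√M_F₂)
= (2.53/√352.02) / (2.53/√352.02 + 4.70/√38.00) = 0.1348/(0.1348 + 0.7624) = 0.1503.

0.1503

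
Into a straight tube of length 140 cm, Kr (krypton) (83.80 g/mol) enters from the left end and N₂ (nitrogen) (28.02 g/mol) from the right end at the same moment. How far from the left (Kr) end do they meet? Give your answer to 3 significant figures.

51.3 cm

Distances travelled in equal time are proportional to diffusion rates, so d_Kr/d_N₂ = √(M_N₂/M_Kr) = √(28.02/83.80) = 0.5782.
With d_Kr + d_N₂ = 140 cm, d_N₂ = 140/(1 + 0.5782) = 88.71 cm.
d_Kr = 140 − 88.71 = 51.3 cm.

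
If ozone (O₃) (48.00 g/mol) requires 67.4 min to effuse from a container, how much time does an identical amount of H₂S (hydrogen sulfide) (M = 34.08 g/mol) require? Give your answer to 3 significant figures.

Using Graham's law: t_H₂S/t_O₃ = √(M_H₂S/M_O₃) = √(34.08/48.00) = √0.7100 = 0.8426.
So the time for H₂S is 67.4 × 0.8426 = 56.8 min.

56.8 min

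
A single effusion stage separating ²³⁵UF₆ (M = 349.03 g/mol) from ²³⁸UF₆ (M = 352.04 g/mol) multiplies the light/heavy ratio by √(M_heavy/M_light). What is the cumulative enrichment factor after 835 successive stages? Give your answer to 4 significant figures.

The single-stage factor is √(M_heavy/M_light), so 835 stages give [√(352.04/349.03)]^835 = (352.04/349.03)^(835/2).
= 1.00862^(835/2) = 36.05.

36.05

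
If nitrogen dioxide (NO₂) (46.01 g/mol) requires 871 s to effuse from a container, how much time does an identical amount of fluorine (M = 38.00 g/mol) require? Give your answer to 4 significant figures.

Using Graham's law: t_F₂/t_NO₂ = √(M_F₂/M_NO₂) = √(38.00/46.01) = √0.8259 = 0.9088.
So the time for F₂ is 871 × 0.9088 = 791.6 s.

791.6 s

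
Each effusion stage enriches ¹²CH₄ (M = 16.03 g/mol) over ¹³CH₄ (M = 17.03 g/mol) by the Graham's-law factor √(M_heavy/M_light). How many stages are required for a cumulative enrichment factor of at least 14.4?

89

With α = √(17.03/16.03) per stage, ln α = ½ ln(1.06238) = 0.03026.
Need α^N ≥ 14.4 ⇒ N ≥ ln(14.4) / ln α = 2.667 / 0.03026 = 88.15.
Rounding up, N = 89 stages.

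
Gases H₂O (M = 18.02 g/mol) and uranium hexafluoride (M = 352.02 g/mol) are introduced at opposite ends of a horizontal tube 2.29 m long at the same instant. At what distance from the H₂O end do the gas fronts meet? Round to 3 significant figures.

1.87 m

In equal time, each gas travels a distance ∝ its rate ∝ 1/√M, so d_H₂O/d_UF₆ = √(M_UF₆/M_H₂O) = √(352.02/18.02) = 4.420.
With d_H₂O + d_UF₆ = 2.29 m, d_UF₆ = 2.29/(1 + 4.420) = 0.4225 m.
d_H₂O = 2.29 − 0.4225 = 1.87 m.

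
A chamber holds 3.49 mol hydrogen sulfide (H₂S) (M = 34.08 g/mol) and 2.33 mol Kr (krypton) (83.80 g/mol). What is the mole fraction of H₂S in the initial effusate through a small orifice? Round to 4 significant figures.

0.7014

Each component's effusion rate ∝ (its partial pressure)·(1/√M) ∝ n_i/√M_i.
x_H₂S(eff) = (n_H₂S/√M_H₂S) / (n_H₂S/√M_H₂S + n_Kr/√M_Kr)
= (3.49/√34.08) / (3.49/√34.08 + 2.33/√83.80) = 0.5978/(0.5978 + 0.2545) = 0.7014.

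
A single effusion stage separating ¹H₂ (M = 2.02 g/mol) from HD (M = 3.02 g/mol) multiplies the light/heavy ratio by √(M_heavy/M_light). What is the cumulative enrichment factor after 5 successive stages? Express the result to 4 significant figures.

2.733

After 5 stages the ratio has grown by (√(3.02/2.02))^5 = (3.02/2.02)^(5/2).
= 1.49505^(5/2) = 2.733.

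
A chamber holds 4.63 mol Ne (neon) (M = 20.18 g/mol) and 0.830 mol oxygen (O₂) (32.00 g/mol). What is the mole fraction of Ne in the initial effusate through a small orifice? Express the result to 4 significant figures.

The effusion rate of species i is ∝ p_i/√M_i ∝ n_i/√M_i.
So x_Ne in the escaping gas = (n_Ne/√M_Ne) / Σ(n_i/√M_i)
= (4.63/√20.18) / (4.63/√20.18 + 0.830/√32.00) = 1.031/(1.031 + 0.1467) = 0.8754.

0.8754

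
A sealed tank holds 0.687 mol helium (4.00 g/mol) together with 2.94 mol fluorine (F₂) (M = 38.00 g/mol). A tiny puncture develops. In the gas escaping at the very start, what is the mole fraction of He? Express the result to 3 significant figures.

Effusion rate of each component ∝ n_i/√M_i (partial pressure × 1/√M).
So x_He in the escaping gas = (n_He/√M_He) / Σ(n_i/√M_i)
= (0.687/√4.00) / (0.687/√4.00 + 2.94/√38.00) = 0.3435/(0.3435 + 0.4769) = 0.419.

0.419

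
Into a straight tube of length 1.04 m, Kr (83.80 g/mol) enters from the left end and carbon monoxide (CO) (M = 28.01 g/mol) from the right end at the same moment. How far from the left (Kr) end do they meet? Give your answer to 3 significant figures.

Distances travelled in equal time are proportional to diffusion rates, so d_Kr/d_CO = √(M_CO/M_Kr) = √(28.01/83.80) = 0.5781.
With d_Kr + d_CO = 1.04 m, d_CO = 1.04/(1 + 0.5781) = 0.6590 m.
d_Kr = 1.04 − 0.6590 = 0.381 m.

0.381 m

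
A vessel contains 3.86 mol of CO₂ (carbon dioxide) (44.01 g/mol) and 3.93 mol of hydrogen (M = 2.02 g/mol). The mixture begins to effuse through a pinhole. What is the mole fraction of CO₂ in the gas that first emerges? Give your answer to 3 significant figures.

0.174

Effusion rate of each component ∝ n_i/√M_i (partial pressure × 1/√M).
x_CO₂(eff) = (n_CO₂/√M_CO₂) / (n_CO₂/√M_CO₂ + n_H₂/√M_H₂)
= (3.86/√44.01) / (3.86/√44.01 + 3.93/√2.02) = 0.5819/(0.5819 + 2.765) = 0.174.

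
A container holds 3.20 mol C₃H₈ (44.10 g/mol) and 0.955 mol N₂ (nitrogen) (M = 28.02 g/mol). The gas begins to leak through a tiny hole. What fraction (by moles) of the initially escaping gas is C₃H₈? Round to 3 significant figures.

Each component's effusion rate ∝ (its partial pressure)·(1/√M) ∝ n_i/√M_i.
Mole fraction of C₃H₈ in the effusate = (n_C₃H₈/√M_C₃H₈) / (n_C₃H₈/√M_C₃H₈ + n_N₂/√M_N₂)
= (3.20/√44.10) / (3.20/√44.10 + 0.955/√28.02) = 0.4819/(0.4819 + 0.1804) = 0.728.

0.728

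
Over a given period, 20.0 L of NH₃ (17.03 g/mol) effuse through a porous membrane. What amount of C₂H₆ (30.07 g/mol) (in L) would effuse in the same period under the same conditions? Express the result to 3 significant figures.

15.1 L

Graham's law gives rate_C₂H₆/rate_NH₃ = √(M_NH₃/M_C₂H₆) = √(17.03/30.07) = √0.5663 = 0.7526.
So the volume for C₂H₆ is 20.0 × 0.7526 = 15.1 L.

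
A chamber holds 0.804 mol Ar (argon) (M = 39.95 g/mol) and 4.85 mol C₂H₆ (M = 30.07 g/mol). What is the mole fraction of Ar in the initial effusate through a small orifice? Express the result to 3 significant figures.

Each component's effusion rate ∝ (its partial pressure)·(1/√M) ∝ n_i/√M_i.
Mole fraction of Ar in the effusate = (n_Ar/√M_Ar) / (n_Ar/√M_Ar + n_C₂H₆/√M_C₂H₆)
= (0.804/√39.95) / (0.804/√39.95 + 4.85/√30.07) = 0.1272/(0.1272 + 0.8845) = 0.126.

0.126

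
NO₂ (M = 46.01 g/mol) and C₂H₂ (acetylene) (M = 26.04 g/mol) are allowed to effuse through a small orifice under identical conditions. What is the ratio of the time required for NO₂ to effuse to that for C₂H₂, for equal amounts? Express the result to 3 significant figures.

1.33

Graham's law gives t_NO₂/t_C₂H₂ = √(M_NO₂/M_C₂H₂) = √(46.01/26.04) = √1.767 = 1.33.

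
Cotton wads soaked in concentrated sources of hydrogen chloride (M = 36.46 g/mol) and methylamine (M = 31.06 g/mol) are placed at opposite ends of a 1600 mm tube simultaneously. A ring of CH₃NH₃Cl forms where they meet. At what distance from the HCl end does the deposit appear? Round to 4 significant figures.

Distances travelled in equal time are proportional to diffusion rates, so d_HCl/d_CH₃NH₂ = √(M_CH₃NH₂/M_HCl) = √(31.06/36.46) = 0.9230.
With d_HCl + d_CH₃NH₂ = 1600 mm, d_CH₃NH₂ = 1600/(1 + 0.9230) = 832.0 mm.
d_HCl = 1600 − 832.0 = 768.0 mm.

768.0 mm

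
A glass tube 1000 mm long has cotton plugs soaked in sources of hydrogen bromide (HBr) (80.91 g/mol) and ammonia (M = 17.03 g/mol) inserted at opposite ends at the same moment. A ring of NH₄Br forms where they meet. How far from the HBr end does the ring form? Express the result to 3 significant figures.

The fronts meet when d_HBr + d_NH₃ = L with d_HBr/d_NH₃ = √(M_NH₃/M_HBr) (Graham's law). Here √(M_NH₃/M_HBr) = √(17.03/80.91) = 0.4588.
With d_HBr + d_NH₃ = 1000 mm, d_NH₃ = 1000/(1 + 0.4588) = 685.5 mm.
d_HBr = 1000 − 685.5 = 314 mm.

314 mm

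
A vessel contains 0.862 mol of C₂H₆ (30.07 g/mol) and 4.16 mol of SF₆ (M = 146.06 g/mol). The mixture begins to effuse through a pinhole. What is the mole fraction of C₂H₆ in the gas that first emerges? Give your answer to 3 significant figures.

Each component's effusion rate ∝ (its partial pressure)·(1/√M) ∝ n_i/√M_i.
So x_C₂H₆ in the escaping gas = (n_C₂H₆/√M_C₂H₆) / Σ(n_i/√M_i)
= (0.862/√30.07) / (0.862/√30.07 + 4.16/√146.06) = 0.1572/(0.1572 + 0.3442) = 0.314.

0.314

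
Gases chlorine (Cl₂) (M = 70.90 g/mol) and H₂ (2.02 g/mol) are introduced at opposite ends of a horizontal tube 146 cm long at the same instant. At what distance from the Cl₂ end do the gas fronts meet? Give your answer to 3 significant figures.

21.1 cm

The fronts meet when d_Cl₂ + d_H₂ = L with d_Cl₂/d_H₂ = √(M_H₂/M_Cl₂) (Graham's law). Here √(M_H₂/M_Cl₂) = √(2.02/70.90) = 0.1688.
With d_Cl₂ + d_H₂ = 146 cm, d_H₂ = 146/(1 + 0.1688) = 124.9 cm.
d_Cl₂ = 146 − 124.9 = 21.1 cm.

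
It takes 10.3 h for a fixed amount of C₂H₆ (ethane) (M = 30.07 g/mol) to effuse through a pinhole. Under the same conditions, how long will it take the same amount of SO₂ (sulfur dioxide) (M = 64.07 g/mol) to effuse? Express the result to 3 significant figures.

15.0 h

Using Graham's law: t_SO₂/t_C₂H₆ = √(M_SO₂/M_C₂H₆) = √(64.07/30.07) = √2.131 = 1.460.
So the time for SO₂ is 10.3 × 1.460 = 15.0 h.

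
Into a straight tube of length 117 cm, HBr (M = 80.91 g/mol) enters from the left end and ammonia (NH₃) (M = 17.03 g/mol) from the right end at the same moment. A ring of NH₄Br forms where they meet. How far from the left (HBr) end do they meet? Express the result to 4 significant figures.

The fronts meet when d_HBr + d_NH₃ = L with d_HBr/d_NH₃ = √(M_NH₃/M_HBr) (Graham's law). Here √(M_NH₃/M_HBr) = √(17.03/80.91) = 0.4588.
With d_HBr + d_NH₃ = 117 cm, d_NH₃ = 117/(1 + 0.4588) = 80.20 cm.
d_HBr = 117 − 80.20 = 36.80 cm.

36.80 cm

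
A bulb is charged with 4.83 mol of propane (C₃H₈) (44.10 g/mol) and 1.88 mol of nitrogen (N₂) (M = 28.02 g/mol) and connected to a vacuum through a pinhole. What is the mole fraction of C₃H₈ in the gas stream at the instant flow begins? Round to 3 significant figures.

0.672

Each component's effusion rate ∝ (its partial pressure)·(1/√M) ∝ n_i/√M_i.
Mole fraction of C₃H₈ in the effusate = (n_C₃H₈/√M_C₃H₈) / (n_C₃H₈/√M_C₃H₈ + n_N₂/√M_N₂)
= (4.83/√44.10) / (4.83/√44.10 + 1.88/√28.02) = 0.7273/(0.7273 + 0.3552) = 0.672.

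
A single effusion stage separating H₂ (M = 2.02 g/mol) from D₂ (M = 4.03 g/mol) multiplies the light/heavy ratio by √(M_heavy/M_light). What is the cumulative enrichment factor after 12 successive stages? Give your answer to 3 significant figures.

63.1

After 12 stages the ratio has grown by (√(4.03/2.02))^12 = (4.03/2.02)^(12/2).
= 1.99505^6 = 63.1.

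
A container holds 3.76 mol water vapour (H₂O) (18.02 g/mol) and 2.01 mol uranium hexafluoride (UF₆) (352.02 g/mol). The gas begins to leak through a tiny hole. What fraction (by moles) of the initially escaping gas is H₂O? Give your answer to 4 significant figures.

0.8921

Rate_i ∝ x_i/√M_i (Graham's law weighted by mole fraction), so the effusate composition follows n_i/√M_i.
So x_H₂O in the escaping gas = (n_H₂O/√M_H₂O) / Σ(n_i/√M_i)
= (3.76/√18.02) / (3.76/√18.02 + 2.01/√352.02) = 0.8857/(0.8857 + 0.1071) = 0.8921.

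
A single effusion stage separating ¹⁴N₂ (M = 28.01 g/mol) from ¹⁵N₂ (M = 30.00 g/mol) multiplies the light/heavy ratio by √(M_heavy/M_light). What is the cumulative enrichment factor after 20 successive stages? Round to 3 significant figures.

1.99

After 20 stages the ratio has grown by (√(30.00/28.01))^20 = (30.00/28.01)^(20/2).
= 1.07105^10 = 1.99.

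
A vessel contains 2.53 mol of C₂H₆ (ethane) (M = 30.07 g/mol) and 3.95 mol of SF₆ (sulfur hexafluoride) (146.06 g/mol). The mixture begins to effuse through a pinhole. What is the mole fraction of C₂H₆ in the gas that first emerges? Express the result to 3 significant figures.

0.585

Each component's effusion rate ∝ (its partial pressure)·(1/√M) ∝ n_i/√M_i.
So x_C₂H₆ in the escaping gas = (n_C₂H₆/√M_C₂H₆) / Σ(n_i/√M_i)
= (2.53/√30.07) / (2.53/√30.07 + 3.95/√146.06) = 0.4614/(0.4614 + 0.3268) = 0.585.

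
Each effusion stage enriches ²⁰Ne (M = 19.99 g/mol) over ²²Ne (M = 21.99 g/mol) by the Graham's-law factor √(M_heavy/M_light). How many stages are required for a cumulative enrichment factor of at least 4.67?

33

Per stage α = (21.99/19.99)^(1/2) = 1.10005^0.5, giving ln α = 0.04768.
Need α^N ≥ 4.67 ⇒ N ≥ ln(4.67) / ln α = 1.541 / 0.04768 = 32.32.
So at least 33 stages are needed.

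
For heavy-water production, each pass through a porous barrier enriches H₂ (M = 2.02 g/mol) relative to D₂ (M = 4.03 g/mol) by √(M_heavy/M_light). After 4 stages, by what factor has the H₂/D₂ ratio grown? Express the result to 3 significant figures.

After 4 stages the ratio has grown by (√(4.03/2.02))^4 = (4.03/2.02)^(4/2).
= 1.99505^2 = 3.98.

3.98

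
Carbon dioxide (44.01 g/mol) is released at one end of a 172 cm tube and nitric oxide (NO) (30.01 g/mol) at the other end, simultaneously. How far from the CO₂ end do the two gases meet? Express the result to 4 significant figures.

77.79 cm

Graham's law gives d_CO₂/d_NO = rate_CO₂/rate_NO = √(M_NO/M_CO₂) = √(30.01/44.01) = 0.8258.
With d_CO₂ + d_NO = 172 cm, d_NO = 172/(1 + 0.8258) = 94.21 cm.
d_CO₂ = 172 − 94.21 = 77.79 cm.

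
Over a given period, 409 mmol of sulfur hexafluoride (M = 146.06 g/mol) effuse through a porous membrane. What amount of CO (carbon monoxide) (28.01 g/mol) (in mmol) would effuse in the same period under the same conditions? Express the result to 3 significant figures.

934 mmol

From Graham's law, rate_CO/rate_SF₆ = √(M_SF₆/M_CO) = √(146.06/28.01) = √5.215 = 2.284.
So the amount for CO is 409 × 2.284 = 934 mmol.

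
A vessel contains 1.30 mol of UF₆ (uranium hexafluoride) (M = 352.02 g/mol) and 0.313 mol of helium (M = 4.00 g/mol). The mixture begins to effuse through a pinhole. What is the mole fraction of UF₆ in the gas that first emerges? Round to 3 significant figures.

Rate_i ∝ x_i/√M_i (Graham's law weighted by mole fraction), so the effusate composition follows n_i/√M_i.
So x_UF₆ in the escaping gas = (n_UF₆/√M_UF₆) / Σ(n_i/√M_i)
= (1.30/√352.02) / (1.30/√352.02 + 0.313/√4.00) = 0.06929/(0.06929 + 0.1565) = 0.307.

0.307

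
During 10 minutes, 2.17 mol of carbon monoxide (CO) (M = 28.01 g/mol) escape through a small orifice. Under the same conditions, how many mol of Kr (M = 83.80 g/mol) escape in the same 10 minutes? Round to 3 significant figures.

Graham's law gives rate_Kr/rate_CO = √(M_CO/M_Kr) = √(28.01/83.80) = √0.3342 = 0.5781.
So the amount for Kr is 2.17 × 0.5781 = 1.25 mol.

1.25 mol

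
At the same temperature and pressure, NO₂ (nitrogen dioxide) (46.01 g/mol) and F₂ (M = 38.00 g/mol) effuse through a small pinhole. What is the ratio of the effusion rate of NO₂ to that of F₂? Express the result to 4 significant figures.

0.9088

By Graham's law, rate_NO₂/rate_F₂ = √(M_F₂/M_NO₂) = √(38.00/46.01) = √0.8259 = 0.9088.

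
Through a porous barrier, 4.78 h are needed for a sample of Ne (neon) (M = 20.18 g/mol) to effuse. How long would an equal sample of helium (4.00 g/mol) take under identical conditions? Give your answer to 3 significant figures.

Since effusion rate ∝ 1/√M, t_He/t_Ne = √(M_He/M_Ne) = √(4.00/20.18) = √0.1982 = 0.4452.
So the time for He is 4.78 × 0.4452 = 2.13 h.

2.13 h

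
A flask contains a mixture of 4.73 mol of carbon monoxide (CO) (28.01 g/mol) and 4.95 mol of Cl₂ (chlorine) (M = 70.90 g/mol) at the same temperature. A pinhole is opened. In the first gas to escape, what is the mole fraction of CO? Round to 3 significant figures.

0.603

Each component's effusion rate ∝ (its partial pressure)·(1/√M) ∝ n_i/√M_i.
So x_CO in the escaping gas = (n_CO/√M_CO) / Σ(n_i/√M_i)
= (4.73/√28.01) / (4.73/√28.01 + 4.95/√70.90) = 0.8937/(0.8937 + 0.5879) = 0.603.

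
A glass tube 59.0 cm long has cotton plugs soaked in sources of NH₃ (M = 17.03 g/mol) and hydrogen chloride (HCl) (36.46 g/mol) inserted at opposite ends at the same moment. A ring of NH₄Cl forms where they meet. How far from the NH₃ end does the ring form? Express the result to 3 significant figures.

In equal time, each gas travels a distance ∝ its rate ∝ 1/√M, so d_NH₃/d_HCl = √(M_HCl/M_NH₃) = √(36.46/17.03) = 1.463.
With d_NH₃ + d_HCl = 59.0 cm, d_HCl = 59.0/(1 + 1.463) = 23.95 cm.
d_NH₃ = 59.0 − 23.95 = 35.0 cm.

35.0 cm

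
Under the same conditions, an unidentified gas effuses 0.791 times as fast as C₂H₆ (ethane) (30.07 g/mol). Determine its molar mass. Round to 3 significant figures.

Graham's law gives rate_X/rate_C₂H₆ = √(M_C₂H₆/M_X).
0.791 = √(30.07/M_X)
M_X = 30.07 / 0.791² = 30.07 / 0.6257 = 48.1 g/mol

48.1 g/mol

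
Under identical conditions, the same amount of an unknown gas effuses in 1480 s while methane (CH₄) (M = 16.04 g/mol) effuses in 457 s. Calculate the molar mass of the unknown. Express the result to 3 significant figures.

By Graham's law, t_X/t_CH₄ = √(M_X/M_CH₄).
1480/457 = 3.239 = √(M_X/16.04)
M_X = 16.04 × 3.239² = 16.04 × 10.49 = 168 g/mol

168 g/mol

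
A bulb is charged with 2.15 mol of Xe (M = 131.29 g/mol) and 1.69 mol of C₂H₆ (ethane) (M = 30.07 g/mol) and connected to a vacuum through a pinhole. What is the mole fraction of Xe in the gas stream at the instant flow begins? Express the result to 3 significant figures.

0.378

Each component's effusion rate ∝ (its partial pressure)·(1/√M) ∝ n_i/√M_i.
x_Xe(eff) = (n_Xe/√M_Xe) / (n_Xe/√M_Xe + n_C₂H₆/√M_C₂H₆)
= (2.15/√131.29) / (2.15/√131.29 + 1.69/√30.07) = 0.1876/(0.1876 + 0.3082) = 0.378.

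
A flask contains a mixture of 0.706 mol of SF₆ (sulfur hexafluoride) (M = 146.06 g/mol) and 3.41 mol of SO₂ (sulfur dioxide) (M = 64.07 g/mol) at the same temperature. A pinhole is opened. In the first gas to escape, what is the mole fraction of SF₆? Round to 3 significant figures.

The effusion rate of species i is ∝ p_i/√M_i ∝ n_i/√M_i.
x_SF₆(eff) = (n_SF₆/√M_SF₆) / (n_SF₆/√M_SF₆ + n_SO₂/√M_SO₂)
= (0.706/√146.06) / (0.706/√146.06 + 3.41/√64.07) = 0.05842/(0.05842 + 0.4260) = 0.121.

0.121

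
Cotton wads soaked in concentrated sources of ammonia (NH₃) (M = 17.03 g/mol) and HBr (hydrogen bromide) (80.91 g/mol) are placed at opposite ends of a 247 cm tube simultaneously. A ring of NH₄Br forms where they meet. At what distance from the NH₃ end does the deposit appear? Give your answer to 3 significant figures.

169 cm

Distances travelled in equal time are proportional to diffusion rates, so d_NH₃/d_HBr = √(M_HBr/M_NH₃) = √(80.91/17.03) = 2.180.
With d_NH₃ + d_HBr = 247 cm, d_HBr = 247/(1 + 2.180) = 77.68 cm.
d_NH₃ = 247 − 77.68 = 169 cm.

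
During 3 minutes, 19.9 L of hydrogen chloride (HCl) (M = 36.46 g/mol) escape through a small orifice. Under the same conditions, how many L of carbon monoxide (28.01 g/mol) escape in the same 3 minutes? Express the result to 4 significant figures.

By Graham's law, rate_CO/rate_HCl = √(M_HCl/M_CO) = √(36.46/28.01) = √1.302 = 1.141.
So the volume for CO is 19.9 × 1.141 = 22.70 L.

22.70 L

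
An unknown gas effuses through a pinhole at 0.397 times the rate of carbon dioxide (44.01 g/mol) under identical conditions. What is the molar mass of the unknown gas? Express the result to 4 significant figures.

279.2 g/mol

Since effusion rate ∝ 1/√M, rate_X/rate_CO₂ = √(M_CO₂/M_X).
0.397 = √(44.01/M_X)
M_X = 44.01 / 0.397² = 44.01 / 0.1576 = 279.2 g/mol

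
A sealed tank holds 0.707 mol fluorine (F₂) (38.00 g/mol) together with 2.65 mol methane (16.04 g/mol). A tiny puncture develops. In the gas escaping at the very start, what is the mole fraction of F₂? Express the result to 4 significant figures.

Effusion rate of each component ∝ n_i/√M_i (partial pressure × 1/√M).
Mole fraction of F₂ in the effusate = (n_F₂/√M_F₂) / (n_F₂/√M_F₂ + n_CH₄/√M_CH₄)
= (0.707/√38.00) / (0.707/√38.00 + 2.65/√16.04) = 0.1147/(0.1147 + 0.6617) = 0.1477.

0.1477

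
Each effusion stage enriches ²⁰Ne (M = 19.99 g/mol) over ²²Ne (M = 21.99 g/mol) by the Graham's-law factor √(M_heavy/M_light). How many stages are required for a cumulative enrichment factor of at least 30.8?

With α = √(21.99/19.99) per stage, ln α = ½ ln(1.10005) = 0.04768.
Need α^N ≥ 30.8 ⇒ N ≥ ln(30.8) / ln α = 3.428 / 0.04768 = 71.89.
Minimum whole number of stages: N = 72.

72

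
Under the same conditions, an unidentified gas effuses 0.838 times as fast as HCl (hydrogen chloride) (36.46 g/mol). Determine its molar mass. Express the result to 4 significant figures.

Using Graham's law: rate_X/rate_HCl = √(M_HCl/M_X).
0.838 = √(36.46/M_X)
M_X = 36.46 / 0.838² = 36.46 / 0.7022 = 51.92 g/mol

51.92 g/mol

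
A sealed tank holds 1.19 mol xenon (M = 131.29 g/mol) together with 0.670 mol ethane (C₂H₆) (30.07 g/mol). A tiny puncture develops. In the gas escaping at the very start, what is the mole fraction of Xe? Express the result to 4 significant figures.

Rate_i ∝ x_i/√M_i (Graham's law weighted by mole fraction), so the effusate composition follows n_i/√M_i.
Mole fraction of Xe in the effusate = (n_Xe/√M_Xe) / (n_Xe/√M_Xe + n_C₂H₆/√M_C₂H₆)
= (1.19/√131.29) / (1.19/√131.29 + 0.670/√30.07) = 0.1039/(0.1039 + 0.1222) = 0.4595.

0.4595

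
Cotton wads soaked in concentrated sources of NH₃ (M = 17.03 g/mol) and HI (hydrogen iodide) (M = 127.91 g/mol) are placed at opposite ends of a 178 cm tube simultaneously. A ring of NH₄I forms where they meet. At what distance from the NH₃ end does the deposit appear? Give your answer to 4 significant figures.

130.4 cm

Graham's law gives d_NH₃/d_HI = rate_NH₃/rate_HI = √(M_HI/M_NH₃) = √(127.91/17.03) = 2.741.
With d_NH₃ + d_HI = 178 cm, d_HI = 178/(1 + 2.741) = 47.59 cm.
d_NH₃ = 178 − 47.59 = 130.4 cm.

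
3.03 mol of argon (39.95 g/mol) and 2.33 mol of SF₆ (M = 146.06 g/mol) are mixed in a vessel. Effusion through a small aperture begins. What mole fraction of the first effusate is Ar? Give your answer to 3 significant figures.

0.713

Effusion rate of each component ∝ n_i/√M_i (partial pressure × 1/√M).
x_Ar(eff) = (n_Ar/√M_Ar) / (n_Ar/√M_Ar + n_SF₆/√M_SF₆)
= (3.03/√39.95) / (3.03/√39.95 + 2.33/√146.06) = 0.4794/(0.4794 + 0.1928) = 0.713.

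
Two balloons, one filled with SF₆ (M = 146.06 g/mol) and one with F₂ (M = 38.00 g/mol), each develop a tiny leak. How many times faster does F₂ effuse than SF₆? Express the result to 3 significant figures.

1.96

Since effusion rate ∝ 1/√M, rate_F₂/rate_SF₆ = √(M_SF₆/M_F₂) = √(146.06/38.00) = √3.844 = 1.96.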